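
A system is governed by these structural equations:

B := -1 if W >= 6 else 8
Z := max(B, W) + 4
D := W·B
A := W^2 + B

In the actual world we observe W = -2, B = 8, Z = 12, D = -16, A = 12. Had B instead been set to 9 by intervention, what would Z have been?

The intervention breaks the incoming arrows to B: B := -1 if W >= 6 else 8 no longer applies, and B = 9.
Z = max(B, W) + 4  [with B=9, W=-2]  = 13

13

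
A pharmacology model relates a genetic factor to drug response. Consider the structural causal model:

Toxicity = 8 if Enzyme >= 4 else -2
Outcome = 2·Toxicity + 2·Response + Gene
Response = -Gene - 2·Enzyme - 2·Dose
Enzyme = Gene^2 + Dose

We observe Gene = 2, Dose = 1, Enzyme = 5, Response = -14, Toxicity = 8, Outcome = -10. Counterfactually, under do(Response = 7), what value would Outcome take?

32

Under do(Response=7), the mechanism Response = -Gene - 2·Enzyme - 2·Dose is discarded; Response is fixed at 7.
Enzyme = Gene^2 + Dose  [with Gene=2, Dose=1]  = 5
Toxicity = 8 if Enzyme >= 4 else -2  [with Enzyme=5]  = 8
Outcome = 2·Toxicity + 2·Response + Gene  [with Toxicity=8, Response=7, Gene=2]  = 32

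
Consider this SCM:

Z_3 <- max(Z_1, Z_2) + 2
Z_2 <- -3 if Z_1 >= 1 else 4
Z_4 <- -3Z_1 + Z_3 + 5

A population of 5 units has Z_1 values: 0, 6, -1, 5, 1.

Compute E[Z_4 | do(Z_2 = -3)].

2.6

Every unit gets Z_2=-3 under the intervention. Z_4 values become 7, -5, 9, -3, 5; E[Z_4|do(Z_2=-3)] = 2.6.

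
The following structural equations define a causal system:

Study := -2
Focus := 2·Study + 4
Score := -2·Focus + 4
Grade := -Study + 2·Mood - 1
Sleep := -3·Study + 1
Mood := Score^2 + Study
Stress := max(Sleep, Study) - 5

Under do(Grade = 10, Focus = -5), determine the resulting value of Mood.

Setting Grade = 10, Focus = -5 by intervention discards those variables' equations.
Score = -2·Focus + 4  [with Focus=-5]  = 14
Mood = Score^2 + Study  [with Score=14, Study=-2]  = 194

194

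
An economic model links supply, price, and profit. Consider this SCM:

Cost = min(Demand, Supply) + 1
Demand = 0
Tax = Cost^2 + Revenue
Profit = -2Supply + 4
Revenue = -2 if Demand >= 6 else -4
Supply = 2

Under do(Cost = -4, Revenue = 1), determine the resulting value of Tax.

Setting Cost = -4, Revenue = 1 by intervention discards those variables' equations.
Tax = Cost^2 + Revenue  [with Cost=-4, Revenue=1]  = 17

17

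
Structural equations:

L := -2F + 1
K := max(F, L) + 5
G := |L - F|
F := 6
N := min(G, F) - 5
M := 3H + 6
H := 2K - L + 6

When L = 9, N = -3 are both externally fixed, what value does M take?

81

Setting L = 9, N = -3 by intervention discards those variables' equations.
K = max(F, L) + 5  [with F=6, L=9]  = 14
H = 2K - L + 6  [with K=14, L=9]  = 25
M = 3H + 6  [with H=25]  = 81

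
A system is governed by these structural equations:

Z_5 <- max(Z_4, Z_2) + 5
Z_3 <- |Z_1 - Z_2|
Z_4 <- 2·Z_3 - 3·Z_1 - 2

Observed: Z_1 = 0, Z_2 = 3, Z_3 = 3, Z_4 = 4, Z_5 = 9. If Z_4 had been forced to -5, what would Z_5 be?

8

Intervening sets Z_4 = -5 and removes its equation (Z_4 <- 2·Z_3 - 3·Z_1 - 2).
Z_5 = max(Z_4, Z_2) + 5  [with Z_4=-5, Z_2=3]  = 8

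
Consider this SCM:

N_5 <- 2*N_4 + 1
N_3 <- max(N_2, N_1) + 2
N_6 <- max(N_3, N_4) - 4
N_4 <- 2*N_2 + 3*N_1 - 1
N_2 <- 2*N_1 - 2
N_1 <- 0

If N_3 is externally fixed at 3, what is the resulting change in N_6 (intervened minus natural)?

1

The intervention breaks the incoming arrows to N_3: N_3 <- max(N_2, N_1) + 2 no longer applies, and N_3 = 3.
N_2 = 2*N_1 - 2  [with N_1=0]  = -2
N_4 = 2*N_2 + 3*N_1 - 1  [with N_2=-2, N_1=0]  = -5
N_6 = max(N_3, N_4) - 4  [with N_3=3, N_4=-5]  = -1
Without intervention: N_2 = 2*N_1 - 2  [with N_1=0]  = -2; N_3 = max(N_2, N_1) + 2  [with N_2=-2, N_1=0]  = 2; N_4 = 2*N_2 + 3*N_1 - 1  [with N_2=-2, N_1=0]  = -5; N_6 = max(N_3, N_4) - 4  [with N_3=2, N_4=-5]  = -2.
Change = -1 − (-2) = 1.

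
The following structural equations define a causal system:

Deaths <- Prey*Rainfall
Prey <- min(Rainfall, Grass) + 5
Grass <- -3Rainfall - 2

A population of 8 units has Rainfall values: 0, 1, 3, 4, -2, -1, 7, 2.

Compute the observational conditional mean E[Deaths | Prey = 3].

-3

Conditioning on Prey=3 selects the 2 unit(s) with Rainfall ∈ {0, -2}. Their Deaths values: 0, -6. Mean = -3.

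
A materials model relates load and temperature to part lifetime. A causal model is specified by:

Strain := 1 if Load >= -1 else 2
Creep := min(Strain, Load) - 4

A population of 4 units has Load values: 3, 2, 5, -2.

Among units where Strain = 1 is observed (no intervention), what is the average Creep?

Conditioning on Strain=1 selects the 3 unit(s) with Load ∈ {3, 2, 5}. Their Creep values: -3, -3, -3. Mean = -3.

-3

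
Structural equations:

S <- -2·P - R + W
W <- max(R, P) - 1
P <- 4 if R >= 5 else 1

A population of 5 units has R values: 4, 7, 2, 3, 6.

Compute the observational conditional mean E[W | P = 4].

Conditioning on P=4 selects the 2 unit(s) with R ∈ {7, 6}. Their W values: 6, 5. Mean = 5.5.

5.5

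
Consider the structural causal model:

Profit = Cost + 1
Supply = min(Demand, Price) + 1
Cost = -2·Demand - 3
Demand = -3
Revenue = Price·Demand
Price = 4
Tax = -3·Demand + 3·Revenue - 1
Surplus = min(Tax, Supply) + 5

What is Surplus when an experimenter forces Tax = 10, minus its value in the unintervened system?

26

Intervening sets Tax = 10 and removes its equation (Tax = -3·Demand + 3·Revenue - 1).
Supply = min(Demand, Price) + 1  [with Demand=-3, Price=4]  = -2
Surplus = min(Tax, Supply) + 5  [with Tax=10, Supply=-2]  = 3
Without intervention: Supply = min(Demand, Price) + 1  [with Demand=-3, Price=4]  = -2; Revenue = Price·Demand  [with Price=4, Demand=-3]  = -12; Tax = -3·Demand + 3·Revenue - 1  [with Demand=-3, Revenue=-12]  = -28; Surplus = min(Tax, Supply) + 5  [with Tax=-28, Supply=-2]  = -23.
Change = 3 − (-23) = 26.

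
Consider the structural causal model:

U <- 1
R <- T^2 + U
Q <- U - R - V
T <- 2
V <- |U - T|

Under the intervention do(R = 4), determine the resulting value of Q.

do(R=4) replaces the equation R <- T^2 + U with the constant R = 4.
V = |U - T|  [with U=1, T=2]  = 1
Q = U - R - V  [with U=1, R=4, V=1]  = -4

-4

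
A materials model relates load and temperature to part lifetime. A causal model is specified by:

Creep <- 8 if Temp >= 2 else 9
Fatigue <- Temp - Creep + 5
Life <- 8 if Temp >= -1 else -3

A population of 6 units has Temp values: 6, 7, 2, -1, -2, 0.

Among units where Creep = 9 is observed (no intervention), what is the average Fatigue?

Observing Creep=9 restricts to units where Creep's equation naturally yields 9: Temp ∈ {-1, -2, 0}. In that subpopulation Fatigue = -5, -6, -4, mean -5.

-5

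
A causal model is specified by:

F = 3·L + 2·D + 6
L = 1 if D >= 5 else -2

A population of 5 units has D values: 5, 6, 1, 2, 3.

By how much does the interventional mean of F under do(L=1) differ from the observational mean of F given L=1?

Under do(L=1), L's equation is replaced by L=1 for every unit. Per-unit F: 19, 21, 11, 13, 15. Mean = 15.8.
E[F|L=1] averages over only the 2 units with L=1 (D = 5, 6): F = 19, 21, mean 20.
Difference = 15.8 − 20 = -4.2.

-4.2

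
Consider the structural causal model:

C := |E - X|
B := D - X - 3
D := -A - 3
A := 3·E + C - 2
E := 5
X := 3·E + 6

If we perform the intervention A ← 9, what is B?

-36

Under do(A=9), the mechanism A := 3·E + C - 2 is discarded; A is fixed at 9.
X = 3·E + 6  [with E=5]  = 21
D = -A - 3  [with A=9]  = -12
B = D - X - 3  [with D=-12, X=21]  = -36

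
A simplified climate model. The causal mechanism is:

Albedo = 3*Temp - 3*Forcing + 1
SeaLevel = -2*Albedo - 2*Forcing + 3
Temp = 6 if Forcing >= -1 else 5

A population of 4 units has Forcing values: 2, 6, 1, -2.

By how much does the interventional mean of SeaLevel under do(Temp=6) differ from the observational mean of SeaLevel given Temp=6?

-5

Under do(Temp=6), Temp's equation is replaced by Temp=6 for every unit. Per-unit SeaLevel: -27, -11, -31, -43. Mean = -28.
Observing Temp=6 restricts to units where Temp's equation naturally yields 6: Forcing ∈ {2, 6, 1}. In that subpopulation SeaLevel = -27, -11, -31, mean -23.
Difference = -28 − (-23) = -5.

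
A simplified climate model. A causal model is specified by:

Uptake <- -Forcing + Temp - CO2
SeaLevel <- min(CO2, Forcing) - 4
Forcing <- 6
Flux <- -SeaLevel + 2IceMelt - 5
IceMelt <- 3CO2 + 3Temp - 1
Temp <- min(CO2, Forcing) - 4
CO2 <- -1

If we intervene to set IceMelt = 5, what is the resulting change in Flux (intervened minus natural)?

Under do(IceMelt=5), the mechanism IceMelt <- 3CO2 + 3Temp - 1 is discarded; IceMelt is fixed at 5.
SeaLevel = min(CO2, Forcing) - 4  [with CO2=-1, Forcing=6]  = -5
Flux = -SeaLevel + 2IceMelt - 5  [with SeaLevel=-5, IceMelt=5]  = 10
Without intervention: Temp = min(CO2, Forcing) - 4  [with CO2=-1, Forcing=6]  = -5; IceMelt = 3CO2 + 3Temp - 1  [with CO2=-1, Temp=-5]  = -19; SeaLevel = min(CO2, Forcing) - 4  [with CO2=-1, Forcing=6]  = -5; Flux = -SeaLevel + 2IceMelt - 5  [with SeaLevel=-5, IceMelt=-19]  = -38.
Change = 10 − (-38) = 48.

48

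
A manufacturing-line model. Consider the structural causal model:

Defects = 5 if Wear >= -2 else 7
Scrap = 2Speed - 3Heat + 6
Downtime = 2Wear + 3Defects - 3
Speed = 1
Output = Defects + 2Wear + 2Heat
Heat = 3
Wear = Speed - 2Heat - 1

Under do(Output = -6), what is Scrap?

do(Output=-6) replaces the equation Output = Defects + 2Wear + 2Heat with the constant Output = -6.
Since Scrap is not a descendant of the intervened variable, it is unaffected.
Scrap = 2Speed - 3Heat + 6  [with Speed=1, Heat=3]  = -1

-1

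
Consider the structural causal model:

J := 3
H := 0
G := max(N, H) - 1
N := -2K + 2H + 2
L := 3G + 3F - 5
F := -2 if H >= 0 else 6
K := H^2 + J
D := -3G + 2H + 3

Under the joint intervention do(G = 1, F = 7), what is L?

Under do(G = 1, F = 7), each intervened variable's structural equation is replaced by its fixed value.
L = 3G + 3F - 5  [with G=1, F=7]  = 19

19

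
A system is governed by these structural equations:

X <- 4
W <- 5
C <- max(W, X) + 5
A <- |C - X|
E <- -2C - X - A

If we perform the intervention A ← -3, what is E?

-21

Intervening sets A = -3 and removes its equation (A <- |C - X|).
C = max(W, X) + 5  [with W=5, X=4]  = 10
E = -2C - X - A  [with C=10, X=4, A=-3]  = -21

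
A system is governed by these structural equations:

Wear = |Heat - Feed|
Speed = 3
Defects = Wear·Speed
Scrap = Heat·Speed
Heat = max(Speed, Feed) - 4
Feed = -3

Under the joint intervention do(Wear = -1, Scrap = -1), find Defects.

-3

Setting Wear = -1, Scrap = -1 by intervention discards those variables' equations.
Defects = Wear·Speed  [with Wear=-1, Speed=3]  = -3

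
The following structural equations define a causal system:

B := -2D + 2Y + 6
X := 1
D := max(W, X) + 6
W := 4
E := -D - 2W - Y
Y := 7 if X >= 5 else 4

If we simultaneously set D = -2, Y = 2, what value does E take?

Setting D = -2, Y = 2 by intervention discards those variables' equations.
E = -D - 2W - Y  [with D=-2, W=4, Y=2]  = -8

-8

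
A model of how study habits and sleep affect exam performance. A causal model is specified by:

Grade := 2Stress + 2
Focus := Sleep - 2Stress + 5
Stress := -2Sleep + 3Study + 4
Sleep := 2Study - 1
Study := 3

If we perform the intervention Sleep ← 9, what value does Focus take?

Under do(Sleep=9), the mechanism Sleep := 2Study - 1 is discarded; Sleep is fixed at 9.
Stress = -2Sleep + 3Study + 4  [with Sleep=9, Study=3]  = -5
Focus = Sleep - 2Stress + 5  [with Sleep=9, Stress=-5]  = 24

24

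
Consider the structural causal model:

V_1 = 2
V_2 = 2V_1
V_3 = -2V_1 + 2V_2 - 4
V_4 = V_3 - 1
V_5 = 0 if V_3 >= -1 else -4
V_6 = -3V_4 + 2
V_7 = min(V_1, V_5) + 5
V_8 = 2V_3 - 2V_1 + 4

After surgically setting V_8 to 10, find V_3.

0

Under do(V_8=10), the mechanism V_8 = 2V_3 - 2V_1 + 4 is discarded; V_8 is fixed at 10.
No directed path runs from V_8 to V_3, so V_3 keeps its natural value.
V_2 = 2V_1  [with V_1=2]  = 4
V_3 = -2V_1 + 2V_2 - 4  [with V_1=2, V_2=4]  = 0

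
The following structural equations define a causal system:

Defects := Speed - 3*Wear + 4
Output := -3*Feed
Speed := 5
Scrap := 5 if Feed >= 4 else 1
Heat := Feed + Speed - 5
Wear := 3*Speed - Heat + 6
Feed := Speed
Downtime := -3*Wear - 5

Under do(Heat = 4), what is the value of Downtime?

-56

The intervention breaks the incoming arrows to Heat: Heat := Feed + Speed - 5 no longer applies, and Heat = 4.
Wear = 3*Speed - Heat + 6  [with Speed=5, Heat=4]  = 17
Downtime = -3*Wear - 5  [with Wear=17]  = -56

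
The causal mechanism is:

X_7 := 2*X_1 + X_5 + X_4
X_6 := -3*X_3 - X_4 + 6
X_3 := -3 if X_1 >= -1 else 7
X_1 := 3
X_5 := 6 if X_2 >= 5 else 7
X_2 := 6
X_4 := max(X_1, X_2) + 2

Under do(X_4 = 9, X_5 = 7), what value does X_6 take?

6

The joint intervention fixes X_4 = 9, X_5 = 7, removing each variable's own equation.
X_3 = -3 if X_1 >= -1 else 7  [with X_1=3]  = -3
X_6 = -3*X_3 - X_4 + 6  [with X_3=-3, X_4=9]  = 6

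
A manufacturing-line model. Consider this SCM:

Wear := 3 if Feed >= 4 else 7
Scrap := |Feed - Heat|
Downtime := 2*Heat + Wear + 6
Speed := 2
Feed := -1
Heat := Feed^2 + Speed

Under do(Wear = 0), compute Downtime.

12

Under do(Wear=0), the mechanism Wear := 3 if Feed >= 4 else 7 is discarded; Wear is fixed at 0.
Heat = Feed^2 + Speed  [with Feed=-1, Speed=2]  = 3
Downtime = 2*Heat + Wear + 6  [with Heat=3, Wear=0]  = 12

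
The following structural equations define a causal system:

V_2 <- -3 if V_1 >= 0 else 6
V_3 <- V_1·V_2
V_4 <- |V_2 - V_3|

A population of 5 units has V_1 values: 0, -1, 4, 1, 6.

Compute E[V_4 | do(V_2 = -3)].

The intervention sets V_2=-3 in all 5 units regardless of V_1. Recomputing V_4 per unit gives 3, 6, 9, 0, 15; average 6.6.

6.6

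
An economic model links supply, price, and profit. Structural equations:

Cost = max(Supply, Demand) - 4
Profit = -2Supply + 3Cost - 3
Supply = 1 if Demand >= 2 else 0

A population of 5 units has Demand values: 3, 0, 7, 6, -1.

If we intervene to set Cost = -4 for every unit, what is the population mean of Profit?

Under do(Cost=-4), Cost's equation is replaced by Cost=-4 for every unit. Per-unit Profit: -17, -15, -17, -17, -15. Mean = -16.2.

-16.2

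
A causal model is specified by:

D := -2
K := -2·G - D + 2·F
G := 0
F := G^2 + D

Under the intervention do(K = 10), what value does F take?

-2

Under do(K=10), the mechanism K := -2·G - D + 2·F is discarded; K is fixed at 10.
Since F is not a descendant of the intervened variable, it is unaffected.
F = G^2 + D  [with G=0, D=-2]  = -2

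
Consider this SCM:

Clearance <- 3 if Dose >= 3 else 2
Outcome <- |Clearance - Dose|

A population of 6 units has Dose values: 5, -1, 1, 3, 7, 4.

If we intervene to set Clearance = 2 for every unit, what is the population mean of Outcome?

The intervention sets Clearance=2 in all 6 units regardless of Dose. Recomputing Outcome per unit gives 3, 3, 1, 1, 5, 2; average 2.5.

2.5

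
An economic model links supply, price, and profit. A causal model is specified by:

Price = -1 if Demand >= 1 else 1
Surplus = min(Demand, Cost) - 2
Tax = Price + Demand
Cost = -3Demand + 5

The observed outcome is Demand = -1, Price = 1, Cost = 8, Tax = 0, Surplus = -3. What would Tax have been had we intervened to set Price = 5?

Under do(Price=5), the mechanism Price = -1 if Demand >= 1 else 1 is discarded; Price is fixed at 5.
Tax = Price + Demand  [with Price=5, Demand=-1]  = 4

4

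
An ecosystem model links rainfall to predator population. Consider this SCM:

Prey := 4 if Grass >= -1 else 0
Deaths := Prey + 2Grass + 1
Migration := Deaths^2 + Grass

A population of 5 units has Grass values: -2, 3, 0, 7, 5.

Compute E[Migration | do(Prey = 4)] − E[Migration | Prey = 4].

Under do(Prey=4), Prey's equation is replaced by Prey=4 for every unit. Per-unit Migration: -1, 124, 25, 368, 230. Mean = 149.2.
E[Migration|Prey=4] averages over only the 4 units with Prey=4 (Grass = 3, 0, 7, 5): Migration = 124, 25, 368, 230, mean 186.75.
Difference = 149.2 − 186.75 = -37.55.

-37.55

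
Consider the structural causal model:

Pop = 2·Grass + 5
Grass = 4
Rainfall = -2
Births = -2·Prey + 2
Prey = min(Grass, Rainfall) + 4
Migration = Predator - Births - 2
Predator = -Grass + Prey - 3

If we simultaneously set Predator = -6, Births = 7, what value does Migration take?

-15

The joint intervention fixes Predator = -6, Births = 7, removing each variable's own equation.
Migration = Predator - Births - 2  [with Predator=-6, Births=7]  = -15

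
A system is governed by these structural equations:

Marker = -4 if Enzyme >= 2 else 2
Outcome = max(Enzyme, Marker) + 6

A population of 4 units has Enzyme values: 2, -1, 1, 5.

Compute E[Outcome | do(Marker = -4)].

Under do(Marker=-4), Marker's equation is replaced by Marker=-4 for every unit. Per-unit Outcome: 8, 5, 7, 11. Mean = 7.75.

7.75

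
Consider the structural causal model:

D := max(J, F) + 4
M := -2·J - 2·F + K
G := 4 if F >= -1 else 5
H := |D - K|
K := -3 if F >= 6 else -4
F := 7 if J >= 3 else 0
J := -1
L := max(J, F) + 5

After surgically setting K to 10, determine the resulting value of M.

do(K=10) replaces the equation K := -3 if F >= 6 else -4 with the constant K = 10.
F = 7 if J >= 3 else 0  [with J=-1]  = 0
M = -2·J - 2·F + K  [with J=-1, F=0, K=10]  = 12

12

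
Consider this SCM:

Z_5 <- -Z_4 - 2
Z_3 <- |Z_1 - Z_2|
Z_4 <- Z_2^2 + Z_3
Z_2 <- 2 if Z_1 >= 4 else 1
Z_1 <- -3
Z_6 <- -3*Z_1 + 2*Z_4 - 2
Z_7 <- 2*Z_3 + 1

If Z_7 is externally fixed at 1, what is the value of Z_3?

Intervening sets Z_7 = 1 and removes its equation (Z_7 <- 2*Z_3 + 1).
Z_3 is not downstream of the intervention, so its value is determined by the original equations.
Z_2 = 2 if Z_1 >= 4 else 1  [with Z_1=-3]  = 1
Z_3 = |Z_1 - Z_2|  [with Z_1=-3, Z_2=1]  = 4

4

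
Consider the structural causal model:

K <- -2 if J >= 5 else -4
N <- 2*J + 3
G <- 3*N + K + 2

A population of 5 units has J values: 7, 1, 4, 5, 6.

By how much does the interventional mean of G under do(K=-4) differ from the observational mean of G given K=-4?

12.6

Every unit gets K=-4 under the intervention. G values become 49, 13, 31, 37, 43; E[G|do(K=-4)] = 34.6.
Conditioning on K=-4 selects the 2 unit(s) with J ∈ {1, 4}. Their G values: 13, 31. Mean = 22.
Difference = 34.6 − 22 = 12.6.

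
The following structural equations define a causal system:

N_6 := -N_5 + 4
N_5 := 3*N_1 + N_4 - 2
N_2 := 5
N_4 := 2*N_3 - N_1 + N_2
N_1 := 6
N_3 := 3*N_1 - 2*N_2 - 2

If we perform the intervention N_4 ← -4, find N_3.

6

Under do(N_4=-4), the mechanism N_4 := 2*N_3 - N_1 + N_2 is discarded; N_4 is fixed at -4.
Since N_3 is not a descendant of the intervened variable, it is unaffected.
N_3 = 3*N_1 - 2*N_2 - 2  [with N_1=6, N_2=5]  = 6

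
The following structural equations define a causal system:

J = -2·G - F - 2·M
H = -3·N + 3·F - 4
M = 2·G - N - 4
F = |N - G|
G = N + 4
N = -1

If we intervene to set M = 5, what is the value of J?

Under do(M=5), the mechanism M = 2·G - N - 4 is discarded; M is fixed at 5.
G = N + 4  [with N=-1]  = 3
F = |N - G|  [with N=-1, G=3]  = 4
J = -2·G - F - 2·M  [with G=3, F=4, M=5]  = -20

-20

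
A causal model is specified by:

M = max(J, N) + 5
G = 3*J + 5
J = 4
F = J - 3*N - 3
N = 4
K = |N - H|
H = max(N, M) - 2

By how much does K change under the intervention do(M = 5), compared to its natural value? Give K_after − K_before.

-2

The intervention breaks the incoming arrows to M: M = max(J, N) + 5 no longer applies, and M = 5.
H = max(N, M) - 2  [with N=4, M=5]  = 3
K = |N - H|  [with N=4, H=3]  = 1
Without intervention: M = max(J, N) + 5  [with J=4, N=4]  = 9; H = max(N, M) - 2  [with N=4, M=9]  = 7; K = |N - H|  [with N=4, H=7]  = 3.
Change = 1 − 3 = -2.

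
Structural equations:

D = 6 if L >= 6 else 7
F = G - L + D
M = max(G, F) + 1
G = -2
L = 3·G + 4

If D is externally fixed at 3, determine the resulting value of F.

The intervention breaks the incoming arrows to D: D = 6 if L >= 6 else 7 no longer applies, and D = 3.
L = 3·G + 4  [with G=-2]  = -2
F = G - L + D  [with G=-2, L=-2, D=3]  = 3

3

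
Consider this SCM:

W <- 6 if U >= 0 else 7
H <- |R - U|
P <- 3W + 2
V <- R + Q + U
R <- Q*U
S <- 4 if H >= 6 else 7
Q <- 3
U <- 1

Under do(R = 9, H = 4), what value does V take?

The joint intervention fixes R = 9, H = 4, removing each variable's own equation.
V = R + Q + U  [with R=9, Q=3, U=1]  = 13

13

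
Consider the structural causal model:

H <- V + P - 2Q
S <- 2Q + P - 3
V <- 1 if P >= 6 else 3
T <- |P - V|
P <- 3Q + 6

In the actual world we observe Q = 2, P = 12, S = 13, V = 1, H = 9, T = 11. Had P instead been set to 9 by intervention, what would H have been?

do(P=9) replaces the equation P <- 3Q + 6 with the constant P = 9.
V = 1 if P >= 6 else 3  [with P=9]  = 1
H = V + P - 2Q  [with V=1, P=9, Q=2]  = 6

6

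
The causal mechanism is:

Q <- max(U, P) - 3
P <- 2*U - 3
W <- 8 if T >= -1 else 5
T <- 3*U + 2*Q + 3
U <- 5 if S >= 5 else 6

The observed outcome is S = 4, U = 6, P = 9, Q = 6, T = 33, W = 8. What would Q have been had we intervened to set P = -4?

3

The intervention breaks the incoming arrows to P: P <- 2*U - 3 no longer applies, and P = -4.
U = 5 if S >= 5 else 6  [with S=4]  = 6
Q = max(U, P) - 3  [with U=6, P=-4]  = 3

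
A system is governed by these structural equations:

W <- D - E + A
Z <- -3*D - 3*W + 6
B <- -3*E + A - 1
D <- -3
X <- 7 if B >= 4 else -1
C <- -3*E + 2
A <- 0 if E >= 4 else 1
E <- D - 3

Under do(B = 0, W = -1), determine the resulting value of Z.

18

The joint intervention fixes B = 0, W = -1, removing each variable's own equation.
Z = -3*D - 3*W + 6  [with D=-3, W=-1]  = 18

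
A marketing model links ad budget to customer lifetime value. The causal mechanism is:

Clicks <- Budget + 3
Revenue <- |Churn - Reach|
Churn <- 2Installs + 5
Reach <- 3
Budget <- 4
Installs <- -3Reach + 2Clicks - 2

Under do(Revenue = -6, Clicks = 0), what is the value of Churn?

-17

Under do(Revenue = -6, Clicks = 0), each intervened variable's structural equation is replaced by its fixed value.
Installs = -3Reach + 2Clicks - 2  [with Reach=3, Clicks=0]  = -11
Churn = 2Installs + 5  [with Installs=-11]  = -17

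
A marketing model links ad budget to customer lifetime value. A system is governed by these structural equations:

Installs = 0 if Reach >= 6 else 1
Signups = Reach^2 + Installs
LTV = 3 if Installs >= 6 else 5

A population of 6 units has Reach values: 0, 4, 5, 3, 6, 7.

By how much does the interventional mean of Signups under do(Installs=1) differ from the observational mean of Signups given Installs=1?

10

The intervention sets Installs=1 in all 6 units regardless of Reach. Recomputing Signups per unit gives 1, 17, 26, 10, 37, 50; average 23.5.
Observing Installs=1 restricts to units where Installs's equation naturally yields 1: Reach ∈ {0, 4, 5, 3}. In that subpopulation Signups = 1, 17, 26, 10, mean 13.5.
Difference = 23.5 − 13.5 = 10.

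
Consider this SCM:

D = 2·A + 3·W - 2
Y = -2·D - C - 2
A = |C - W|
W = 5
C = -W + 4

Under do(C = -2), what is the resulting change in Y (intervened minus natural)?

do(C=-2) replaces the equation C = -W + 4 with the constant C = -2.
A = |C - W|  [with C=-2, W=5]  = 7
D = 2·A + 3·W - 2  [with A=7, W=5]  = 27
Y = -2·D - C - 2  [with D=27, C=-2]  = -54
Without intervention: C = -W + 4  [with W=5]  = -1; A = |C - W|  [with C=-1, W=5]  = 6; D = 2·A + 3·W - 2  [with A=6, W=5]  = 25; Y = -2·D - C - 2  [with D=25, C=-1]  = -51.
Change = -54 − (-51) = -3.

-3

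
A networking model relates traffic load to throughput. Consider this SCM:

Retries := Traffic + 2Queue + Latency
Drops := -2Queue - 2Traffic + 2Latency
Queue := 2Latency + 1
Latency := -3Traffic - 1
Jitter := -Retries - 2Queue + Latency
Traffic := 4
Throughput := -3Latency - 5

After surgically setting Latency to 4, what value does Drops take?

Under do(Latency=4), the mechanism Latency := -3Traffic - 1 is discarded; Latency is fixed at 4.
Queue = 2Latency + 1  [with Latency=4]  = 9
Drops = -2Queue - 2Traffic + 2Latency  [with Queue=9, Traffic=4, Latency=4]  = -18

-18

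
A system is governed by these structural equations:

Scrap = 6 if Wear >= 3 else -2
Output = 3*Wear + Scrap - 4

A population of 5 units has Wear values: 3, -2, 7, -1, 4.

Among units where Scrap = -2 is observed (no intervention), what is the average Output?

-10.5

Conditioning on Scrap=-2 selects the 2 unit(s) with Wear ∈ {-2, -1}. Their Output values: -12, -9. Mean = -10.5.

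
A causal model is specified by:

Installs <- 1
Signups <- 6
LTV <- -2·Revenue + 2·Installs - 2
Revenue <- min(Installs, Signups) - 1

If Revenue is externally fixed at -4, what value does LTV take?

The intervention breaks the incoming arrows to Revenue: Revenue <- min(Installs, Signups) - 1 no longer applies, and Revenue = -4.
LTV = -2·Revenue + 2·Installs - 2  [with Revenue=-4, Installs=1]  = 8

8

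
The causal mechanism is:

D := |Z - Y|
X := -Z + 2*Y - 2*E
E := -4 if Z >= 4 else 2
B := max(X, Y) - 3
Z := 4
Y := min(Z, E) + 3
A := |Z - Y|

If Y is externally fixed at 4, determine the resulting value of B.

9

do(Y=4) replaces the equation Y := min(Z, E) + 3 with the constant Y = 4.
E = -4 if Z >= 4 else 2  [with Z=4]  = -4
X = -Z + 2*Y - 2*E  [with Z=4, Y=4, E=-4]  = 12
B = max(X, Y) - 3  [with X=12, Y=4]  = 9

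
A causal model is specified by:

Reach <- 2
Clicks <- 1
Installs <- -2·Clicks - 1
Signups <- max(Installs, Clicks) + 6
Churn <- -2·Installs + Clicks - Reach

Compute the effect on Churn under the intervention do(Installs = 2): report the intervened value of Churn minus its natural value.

do(Installs=2) replaces the equation Installs <- -2·Clicks - 1 with the constant Installs = 2.
Churn = -2·Installs + Clicks - Reach  [with Installs=2, Clicks=1, Reach=2]  = -5
Without intervention: Installs = -2·Clicks - 1  [with Clicks=1]  = -3; Churn = -2·Installs + Clicks - Reach  [with Installs=-3, Clicks=1, Reach=2]  = 5.
Change = -5 − 5 = -10.

-10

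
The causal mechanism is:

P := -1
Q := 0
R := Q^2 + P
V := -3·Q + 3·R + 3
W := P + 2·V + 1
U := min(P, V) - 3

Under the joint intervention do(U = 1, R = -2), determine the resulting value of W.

Under do(U = 1, R = -2), each intervened variable's structural equation is replaced by its fixed value.
V = -3·Q + 3·R + 3  [with Q=0, R=-2]  = -3
W = P + 2·V + 1  [with P=-1, V=-3]  = -6

-6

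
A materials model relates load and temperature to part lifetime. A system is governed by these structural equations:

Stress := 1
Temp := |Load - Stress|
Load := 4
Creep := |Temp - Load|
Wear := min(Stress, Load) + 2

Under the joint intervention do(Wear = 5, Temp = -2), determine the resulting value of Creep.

Under do(Wear = 5, Temp = -2), each intervened variable's structural equation is replaced by its fixed value.
Creep = |Temp - Load|  [with Temp=-2, Load=4]  = 6

6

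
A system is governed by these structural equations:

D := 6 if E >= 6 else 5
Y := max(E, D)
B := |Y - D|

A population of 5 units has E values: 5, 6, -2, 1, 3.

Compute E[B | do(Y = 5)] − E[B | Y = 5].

do(Y=5) breaks Y's dependence on E. With Y=5 fixed, B across the units is 0, 1, 0, 0, 0, mean 0.2.
E[B|Y=5] averages over only the 4 units with Y=5 (E = 5, -2, 1, 3): B = 0, 0, 0, 0, mean 0.
Difference = 0.2 − 0 = 0.2.

0.2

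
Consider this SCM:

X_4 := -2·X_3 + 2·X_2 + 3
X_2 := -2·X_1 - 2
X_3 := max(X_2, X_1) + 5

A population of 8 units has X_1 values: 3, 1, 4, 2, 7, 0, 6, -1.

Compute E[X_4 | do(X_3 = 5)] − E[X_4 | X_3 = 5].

The intervention sets X_3=5 in all 8 units regardless of X_1. Recomputing X_4 per unit gives -23, -15, -27, -19, -39, -11, -35, -7; average -22.
Observing X_3=5 restricts to units where X_3's equation naturally yields 5: X_1 ∈ {0, -1}. In that subpopulation X_4 = -11, -7, mean -9.
Difference = -22 − (-9) = -13.

-13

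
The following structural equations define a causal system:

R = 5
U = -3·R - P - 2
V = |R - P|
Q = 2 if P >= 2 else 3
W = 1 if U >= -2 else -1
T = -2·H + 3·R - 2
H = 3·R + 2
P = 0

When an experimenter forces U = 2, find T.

-21

The intervention breaks the incoming arrows to U: U = -3·R - P - 2 no longer applies, and U = 2.
No directed path runs from U to T, so T keeps its natural value.
H = 3·R + 2  [with R=5]  = 17
T = -2·H + 3·R - 2  [with H=17, R=5]  = -21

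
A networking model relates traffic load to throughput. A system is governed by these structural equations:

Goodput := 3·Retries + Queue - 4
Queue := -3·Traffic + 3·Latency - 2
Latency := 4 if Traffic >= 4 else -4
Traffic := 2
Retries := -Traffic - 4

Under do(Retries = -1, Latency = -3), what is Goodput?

-24

The joint intervention fixes Retries = -1, Latency = -3, removing each variable's own equation.
Queue = -3·Traffic + 3·Latency - 2  [with Traffic=2, Latency=-3]  = -17
Goodput = 3·Retries + Queue - 4  [with Retries=-1, Queue=-17]  = -24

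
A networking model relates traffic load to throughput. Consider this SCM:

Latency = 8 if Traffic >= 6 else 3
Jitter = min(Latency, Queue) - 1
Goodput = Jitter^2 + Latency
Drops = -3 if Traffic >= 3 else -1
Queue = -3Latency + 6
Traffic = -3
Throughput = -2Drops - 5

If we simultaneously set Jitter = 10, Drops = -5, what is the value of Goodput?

103

Setting Jitter = 10, Drops = -5 by intervention discards those variables' equations.
Latency = 8 if Traffic >= 6 else 3  [with Traffic=-3]  = 3
Goodput = Jitter^2 + Latency  [with Jitter=10, Latency=3]  = 103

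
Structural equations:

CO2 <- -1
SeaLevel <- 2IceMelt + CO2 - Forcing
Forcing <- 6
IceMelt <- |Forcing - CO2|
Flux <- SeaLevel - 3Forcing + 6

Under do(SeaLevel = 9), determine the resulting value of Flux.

-3

Intervening sets SeaLevel = 9 and removes its equation (SeaLevel <- 2IceMelt + CO2 - Forcing).
Flux = SeaLevel - 3Forcing + 6  [with SeaLevel=9, Forcing=6]  = -3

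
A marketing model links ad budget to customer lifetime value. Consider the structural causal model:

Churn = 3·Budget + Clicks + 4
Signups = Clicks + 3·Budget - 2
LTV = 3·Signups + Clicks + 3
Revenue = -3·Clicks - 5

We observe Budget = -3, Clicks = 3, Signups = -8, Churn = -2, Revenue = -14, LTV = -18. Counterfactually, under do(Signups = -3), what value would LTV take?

The intervention breaks the incoming arrows to Signups: Signups = Clicks + 3·Budget - 2 no longer applies, and Signups = -3.
LTV = 3·Signups + Clicks + 3  [with Signups=-3, Clicks=3]  = -3

-3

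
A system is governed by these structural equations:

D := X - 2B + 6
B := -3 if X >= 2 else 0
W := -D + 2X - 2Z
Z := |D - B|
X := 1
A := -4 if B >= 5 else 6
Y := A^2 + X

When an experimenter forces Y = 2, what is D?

Intervening sets Y = 2 and removes its equation (Y := A^2 + X).
D is not downstream of the intervention, so its value is determined by the original equations.
B = -3 if X >= 2 else 0  [with X=1]  = 0
D = X - 2B + 6  [with X=1, B=0]  = 7

7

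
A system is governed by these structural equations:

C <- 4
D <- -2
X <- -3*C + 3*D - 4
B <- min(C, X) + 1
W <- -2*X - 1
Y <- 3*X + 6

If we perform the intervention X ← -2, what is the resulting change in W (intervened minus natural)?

do(X=-2) replaces the equation X <- -3*C + 3*D - 4 with the constant X = -2.
W = -2*X - 1  [with X=-2]  = 3
Without intervention: X = -3*C + 3*D - 4  [with C=4, D=-2]  = -22; W = -2*X - 1  [with X=-22]  = 43.
Change = 3 − 43 = -40.

-40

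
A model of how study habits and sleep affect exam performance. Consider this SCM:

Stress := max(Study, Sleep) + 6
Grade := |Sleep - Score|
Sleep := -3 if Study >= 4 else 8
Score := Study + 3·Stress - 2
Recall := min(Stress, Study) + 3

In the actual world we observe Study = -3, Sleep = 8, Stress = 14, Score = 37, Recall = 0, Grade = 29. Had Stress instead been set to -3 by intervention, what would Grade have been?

The intervention breaks the incoming arrows to Stress: Stress := max(Study, Sleep) + 6 no longer applies, and Stress = -3.
Sleep = -3 if Study >= 4 else 8  [with Study=-3]  = 8
Score = Study + 3·Stress - 2  [with Study=-3, Stress=-3]  = -14
Grade = |Sleep - Score|  [with Sleep=8, Score=-14]  = 22

22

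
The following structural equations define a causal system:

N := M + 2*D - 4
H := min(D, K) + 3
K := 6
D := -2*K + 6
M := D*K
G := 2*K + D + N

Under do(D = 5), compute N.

36

Under do(D=5), the mechanism D := -2*K + 6 is discarded; D is fixed at 5.
M = D*K  [with D=5, K=6]  = 30
N = M + 2*D - 4  [with M=30, D=5]  = 36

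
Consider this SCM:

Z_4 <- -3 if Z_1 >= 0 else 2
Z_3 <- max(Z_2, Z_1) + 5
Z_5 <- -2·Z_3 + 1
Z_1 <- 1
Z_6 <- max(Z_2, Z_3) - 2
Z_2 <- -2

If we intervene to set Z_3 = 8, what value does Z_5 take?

do(Z_3=8) replaces the equation Z_3 <- max(Z_2, Z_1) + 5 with the constant Z_3 = 8.
Z_5 = -2·Z_3 + 1  [with Z_3=8]  = -15

-15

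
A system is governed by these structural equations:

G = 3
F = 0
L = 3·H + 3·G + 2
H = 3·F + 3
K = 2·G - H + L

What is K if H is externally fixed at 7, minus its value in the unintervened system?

8

do(H=7) replaces the equation H = 3·F + 3 with the constant H = 7.
L = 3·H + 3·G + 2  [with H=7, G=3]  = 32
K = 2·G - H + L  [with G=3, H=7, L=32]  = 31
Without intervention: H = 3·F + 3  [with F=0]  = 3; L = 3·H + 3·G + 2  [with H=3, G=3]  = 20; K = 2·G - H + L  [with G=3, H=3, L=20]  = 23.
Change = 31 − 23 = 8.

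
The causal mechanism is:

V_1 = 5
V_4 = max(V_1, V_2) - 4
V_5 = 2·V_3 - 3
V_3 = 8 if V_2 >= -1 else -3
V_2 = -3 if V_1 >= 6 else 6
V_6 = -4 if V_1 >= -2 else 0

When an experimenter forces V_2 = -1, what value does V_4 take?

Under do(V_2=-1), the mechanism V_2 = -3 if V_1 >= 6 else 6 is discarded; V_2 is fixed at -1.
V_4 = max(V_1, V_2) - 4  [with V_1=5, V_2=-1]  = 1

1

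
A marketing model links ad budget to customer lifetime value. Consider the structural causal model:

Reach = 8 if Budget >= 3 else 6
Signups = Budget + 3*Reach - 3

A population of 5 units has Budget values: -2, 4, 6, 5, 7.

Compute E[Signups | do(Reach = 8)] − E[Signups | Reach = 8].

-1.5

Under do(Reach=8), Reach's equation is replaced by Reach=8 for every unit. Per-unit Signups: 19, 25, 27, 26, 28. Mean = 25.
Observing Reach=8 restricts to units where Reach's equation naturally yields 8: Budget ∈ {4, 6, 5, 7}. In that subpopulation Signups = 25, 27, 26, 28, mean 26.5.
Difference = 25 − 26.5 = -1.5.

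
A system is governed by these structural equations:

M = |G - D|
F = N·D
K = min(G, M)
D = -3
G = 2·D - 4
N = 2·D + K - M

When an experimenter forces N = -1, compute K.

The intervention breaks the incoming arrows to N: N = 2·D + K - M no longer applies, and N = -1.
Since K is not a descendant of the intervened variable, it is unaffected.
G = 2·D - 4  [with D=-3]  = -10
M = |G - D|  [with G=-10, D=-3]  = 7
K = min(G, M)  [with G=-10, M=7]  = -10

-10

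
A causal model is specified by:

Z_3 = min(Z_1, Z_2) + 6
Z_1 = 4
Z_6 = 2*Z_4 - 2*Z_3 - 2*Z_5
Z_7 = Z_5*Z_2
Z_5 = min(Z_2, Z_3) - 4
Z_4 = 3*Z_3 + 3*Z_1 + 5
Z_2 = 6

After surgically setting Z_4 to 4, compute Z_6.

-16

Under do(Z_4=4), the mechanism Z_4 = 3*Z_3 + 3*Z_1 + 5 is discarded; Z_4 is fixed at 4.
Z_3 = min(Z_1, Z_2) + 6  [with Z_1=4, Z_2=6]  = 10
Z_5 = min(Z_2, Z_3) - 4  [with Z_2=6, Z_3=10]  = 2
Z_6 = 2*Z_4 - 2*Z_3 - 2*Z_5  [with Z_4=4, Z_3=10, Z_5=2]  = -16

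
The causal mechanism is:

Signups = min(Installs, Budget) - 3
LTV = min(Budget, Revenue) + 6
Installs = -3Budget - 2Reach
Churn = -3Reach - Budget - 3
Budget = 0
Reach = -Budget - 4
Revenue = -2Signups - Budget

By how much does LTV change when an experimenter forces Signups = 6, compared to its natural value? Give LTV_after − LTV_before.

-12

The intervention breaks the incoming arrows to Signups: Signups = min(Installs, Budget) - 3 no longer applies, and Signups = 6.
Revenue = -2Signups - Budget  [with Signups=6, Budget=0]  = -12
LTV = min(Budget, Revenue) + 6  [with Budget=0, Revenue=-12]  = -6
Without intervention: Reach = -Budget - 4  [with Budget=0]  = -4; Installs = -3Budget - 2Reach  [with Budget=0, Reach=-4]  = 8; Signups = min(Installs, Budget) - 3  [with Installs=8, Budget=0]  = -3; Revenue = -2Signups - Budget  [with Signups=-3, Budget=0]  = 6; LTV = min(Budget, Revenue) + 6  [with Budget=0, Revenue=6]  = 6.
Change = -6 − 6 = -12.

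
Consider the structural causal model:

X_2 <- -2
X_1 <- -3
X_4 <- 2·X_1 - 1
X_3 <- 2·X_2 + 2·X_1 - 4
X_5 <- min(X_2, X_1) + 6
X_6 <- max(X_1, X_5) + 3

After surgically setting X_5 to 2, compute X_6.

5

The intervention breaks the incoming arrows to X_5: X_5 <- min(X_2, X_1) + 6 no longer applies, and X_5 = 2.
X_6 = max(X_1, X_5) + 3  [with X_1=-3, X_5=2]  = 5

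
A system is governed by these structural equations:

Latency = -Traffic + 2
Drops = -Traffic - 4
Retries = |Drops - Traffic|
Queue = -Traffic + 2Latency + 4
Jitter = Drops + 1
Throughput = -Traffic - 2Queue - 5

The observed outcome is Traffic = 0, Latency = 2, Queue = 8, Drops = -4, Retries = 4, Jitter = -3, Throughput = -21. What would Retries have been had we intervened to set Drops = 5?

Intervening sets Drops = 5 and removes its equation (Drops = -Traffic - 4).
Retries = |Drops - Traffic|  [with Drops=5, Traffic=0]  = 5

5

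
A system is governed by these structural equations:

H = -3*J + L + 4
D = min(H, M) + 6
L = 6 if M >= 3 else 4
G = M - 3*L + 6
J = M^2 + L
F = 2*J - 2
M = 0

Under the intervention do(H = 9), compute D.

Under do(H=9), the mechanism H = -3*J + L + 4 is discarded; H is fixed at 9.
D = min(H, M) + 6  [with H=9, M=0]  = 6

6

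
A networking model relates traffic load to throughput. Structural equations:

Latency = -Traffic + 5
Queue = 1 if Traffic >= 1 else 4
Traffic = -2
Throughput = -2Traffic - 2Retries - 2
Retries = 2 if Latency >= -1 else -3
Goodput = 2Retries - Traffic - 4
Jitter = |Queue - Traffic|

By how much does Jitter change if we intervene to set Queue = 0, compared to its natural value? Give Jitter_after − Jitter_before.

do(Queue=0) replaces the equation Queue = 1 if Traffic >= 1 else 4 with the constant Queue = 0.
Jitter = |Queue - Traffic|  [with Queue=0, Traffic=-2]  = 2
Without intervention: Queue = 1 if Traffic >= 1 else 4  [with Traffic=-2]  = 4; Jitter = |Queue - Traffic|  [with Queue=4, Traffic=-2]  = 6.
Change = 2 − 6 = -4.

-4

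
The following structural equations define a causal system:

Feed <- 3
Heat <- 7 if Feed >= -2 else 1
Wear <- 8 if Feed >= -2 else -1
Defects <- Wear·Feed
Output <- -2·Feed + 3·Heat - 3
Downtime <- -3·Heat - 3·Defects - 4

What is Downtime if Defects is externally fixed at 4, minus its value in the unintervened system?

Under do(Defects=4), the mechanism Defects <- Wear·Feed is discarded; Defects is fixed at 4.
Heat = 7 if Feed >= -2 else 1  [with Feed=3]  = 7
Downtime = -3·Heat - 3·Defects - 4  [with Heat=7, Defects=4]  = -37
Without intervention: Heat = 7 if Feed >= -2 else 1  [with Feed=3]  = 7; Wear = 8 if Feed >= -2 else -1  [with Feed=3]  = 8; Defects = Wear·Feed  [with Wear=8, Feed=3]  = 24; Downtime = -3·Heat - 3·Defects - 4  [with Heat=7, Defects=24]  = -97.
Change = -37 − (-97) = 60.

60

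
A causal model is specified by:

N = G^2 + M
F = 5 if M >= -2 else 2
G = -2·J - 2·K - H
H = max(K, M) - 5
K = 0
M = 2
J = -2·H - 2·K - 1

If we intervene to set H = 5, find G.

do(H=5) replaces the equation H = max(K, M) - 5 with the constant H = 5.
J = -2·H - 2·K - 1  [with H=5, K=0]  = -11
G = -2·J - 2·K - H  [with J=-11, K=0, H=5]  = 17

17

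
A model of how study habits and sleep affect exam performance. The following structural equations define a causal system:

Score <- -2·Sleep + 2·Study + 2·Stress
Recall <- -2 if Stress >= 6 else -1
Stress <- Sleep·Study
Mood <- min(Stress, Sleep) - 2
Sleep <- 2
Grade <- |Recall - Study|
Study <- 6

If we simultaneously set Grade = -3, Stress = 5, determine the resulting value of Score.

18

The joint intervention fixes Grade = -3, Stress = 5, removing each variable's own equation.
Score = -2·Sleep + 2·Study + 2·Stress  [with Sleep=2, Study=6, Stress=5]  = 18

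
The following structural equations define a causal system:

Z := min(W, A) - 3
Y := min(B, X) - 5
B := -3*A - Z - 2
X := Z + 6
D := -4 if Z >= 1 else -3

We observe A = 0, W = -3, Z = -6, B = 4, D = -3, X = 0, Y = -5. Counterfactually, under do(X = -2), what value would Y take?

Intervening sets X = -2 and removes its equation (X := Z + 6).
Z = min(W, A) - 3  [with W=-3, A=0]  = -6
B = -3*A - Z - 2  [with A=0, Z=-6]  = 4
Y = min(B, X) - 5  [with B=4, X=-2]  = -7

-7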